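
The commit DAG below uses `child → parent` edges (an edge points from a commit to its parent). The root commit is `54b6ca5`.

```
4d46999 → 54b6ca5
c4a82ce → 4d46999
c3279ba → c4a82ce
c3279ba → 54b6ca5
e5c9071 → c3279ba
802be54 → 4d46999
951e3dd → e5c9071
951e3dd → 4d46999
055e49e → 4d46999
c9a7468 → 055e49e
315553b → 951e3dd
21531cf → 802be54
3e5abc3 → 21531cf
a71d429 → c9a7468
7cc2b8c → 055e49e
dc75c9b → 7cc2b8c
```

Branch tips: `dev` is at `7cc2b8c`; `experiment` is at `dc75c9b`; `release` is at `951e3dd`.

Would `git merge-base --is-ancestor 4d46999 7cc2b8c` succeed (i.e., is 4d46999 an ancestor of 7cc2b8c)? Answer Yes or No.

Yes

Ancestors of 7cc2b8c (commits reachable by following parents): {055e49e, 4d46999, 54b6ca5, 7cc2b8c}.
4d46999 is in that set, so it is an ancestor of 7cc2b8c.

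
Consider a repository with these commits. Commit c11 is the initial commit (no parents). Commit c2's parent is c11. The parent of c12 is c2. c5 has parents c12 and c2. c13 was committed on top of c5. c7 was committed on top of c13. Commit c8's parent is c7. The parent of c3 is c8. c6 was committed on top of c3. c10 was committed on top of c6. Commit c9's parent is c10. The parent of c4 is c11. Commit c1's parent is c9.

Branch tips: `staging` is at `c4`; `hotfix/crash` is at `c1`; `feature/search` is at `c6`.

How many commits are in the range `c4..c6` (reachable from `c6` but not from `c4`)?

8

Reachable from c6: {c11, c12, c13, c2, c3, c5, c6, c7, c8}.
Reachable from c4: {c11, c4}.
In c6's history but not c4's: {c12, c13, c2, c3, c5, c6, c7, c8} — 8 commits.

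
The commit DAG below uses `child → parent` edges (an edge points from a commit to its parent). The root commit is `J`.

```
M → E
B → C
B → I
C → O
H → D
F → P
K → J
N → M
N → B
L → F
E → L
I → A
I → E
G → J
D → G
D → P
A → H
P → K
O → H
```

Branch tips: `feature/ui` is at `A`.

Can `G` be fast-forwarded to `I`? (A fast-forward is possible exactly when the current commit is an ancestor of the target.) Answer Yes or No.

Yes

A fast-forward from G to I is possible iff G is an ancestor of I.
Ancestors of I: {A, D, E, F, G, H, I, J, K, L, P}.
G is among them, so fast-forward is possible.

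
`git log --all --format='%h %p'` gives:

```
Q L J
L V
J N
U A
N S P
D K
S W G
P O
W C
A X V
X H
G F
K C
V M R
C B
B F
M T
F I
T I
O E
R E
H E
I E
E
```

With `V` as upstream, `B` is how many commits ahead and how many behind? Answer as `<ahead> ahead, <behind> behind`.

2 ahead, 4 behind

Reachable from B: {B, E, F, I}.
Reachable from V: {E, I, M, R, T, V}.
Only in B's history (ahead): {B, F} — 2.
Only in V's history (behind): {M, R, T, V} — 4.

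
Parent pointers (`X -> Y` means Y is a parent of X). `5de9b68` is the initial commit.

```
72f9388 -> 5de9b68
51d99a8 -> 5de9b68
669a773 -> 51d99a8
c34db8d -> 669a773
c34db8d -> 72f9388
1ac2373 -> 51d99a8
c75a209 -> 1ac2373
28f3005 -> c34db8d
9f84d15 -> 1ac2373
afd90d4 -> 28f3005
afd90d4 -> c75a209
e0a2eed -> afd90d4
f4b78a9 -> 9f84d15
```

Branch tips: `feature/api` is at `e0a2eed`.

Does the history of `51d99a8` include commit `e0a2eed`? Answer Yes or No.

Ancestors of 51d99a8: {51d99a8, 5de9b68}.
e0a2eed is not in that set, so it is not an ancestor of 51d99a8.

No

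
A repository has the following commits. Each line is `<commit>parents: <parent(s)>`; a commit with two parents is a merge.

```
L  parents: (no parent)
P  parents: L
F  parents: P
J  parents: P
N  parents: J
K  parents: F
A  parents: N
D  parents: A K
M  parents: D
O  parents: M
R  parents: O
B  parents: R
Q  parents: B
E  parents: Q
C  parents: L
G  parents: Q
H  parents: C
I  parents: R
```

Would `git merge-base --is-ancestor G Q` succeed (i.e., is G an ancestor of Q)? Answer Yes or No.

No

Ancestors of Q: {A, B, D, F, J, K, L, M, N, O, P, Q, R}.
G is not in that set, so it is not an ancestor of Q.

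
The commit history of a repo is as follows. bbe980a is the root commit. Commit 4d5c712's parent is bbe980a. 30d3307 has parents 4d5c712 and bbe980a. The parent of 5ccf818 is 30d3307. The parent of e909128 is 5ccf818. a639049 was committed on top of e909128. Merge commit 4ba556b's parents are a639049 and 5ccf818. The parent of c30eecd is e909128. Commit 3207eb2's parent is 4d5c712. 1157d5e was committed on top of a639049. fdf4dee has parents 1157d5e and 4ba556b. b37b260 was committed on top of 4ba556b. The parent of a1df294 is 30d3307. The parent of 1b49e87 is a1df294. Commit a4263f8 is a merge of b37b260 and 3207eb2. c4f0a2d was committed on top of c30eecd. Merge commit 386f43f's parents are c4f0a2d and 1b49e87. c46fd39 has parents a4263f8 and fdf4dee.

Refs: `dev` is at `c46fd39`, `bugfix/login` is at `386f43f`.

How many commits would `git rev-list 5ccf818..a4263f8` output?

6

Reachable from a4263f8: {30d3307, 3207eb2, 4ba556b, 4d5c712, 5ccf818, a4263f8, a639049, b37b260, bbe980a, e909128}.
Reachable from 5ccf818: {30d3307, 4d5c712, 5ccf818, bbe980a}.
In a4263f8's history but not 5ccf818's: {3207eb2, 4ba556b, a4263f8, a639049, b37b260, e909128} — 6 commits.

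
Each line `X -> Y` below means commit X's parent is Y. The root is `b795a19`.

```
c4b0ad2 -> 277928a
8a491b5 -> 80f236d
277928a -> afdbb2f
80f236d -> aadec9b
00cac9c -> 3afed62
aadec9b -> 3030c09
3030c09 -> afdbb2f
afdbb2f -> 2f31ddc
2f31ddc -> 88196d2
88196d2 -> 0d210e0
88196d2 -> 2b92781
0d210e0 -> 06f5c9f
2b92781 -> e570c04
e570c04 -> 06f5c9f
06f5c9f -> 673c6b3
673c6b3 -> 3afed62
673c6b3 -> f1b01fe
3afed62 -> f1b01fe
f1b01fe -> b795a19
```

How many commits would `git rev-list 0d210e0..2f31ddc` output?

4

Reachable from 2f31ddc: {06f5c9f, 0d210e0, 2b92781, 2f31ddc, 3afed62, 673c6b3, 88196d2, b795a19, e570c04, f1b01fe}.
Reachable from 0d210e0: {06f5c9f, 0d210e0, 3afed62, 673c6b3, b795a19, f1b01fe}.
In 2f31ddc's history but not 0d210e0's: {2b92781, 2f31ddc, 88196d2, e570c04} — 4 commits.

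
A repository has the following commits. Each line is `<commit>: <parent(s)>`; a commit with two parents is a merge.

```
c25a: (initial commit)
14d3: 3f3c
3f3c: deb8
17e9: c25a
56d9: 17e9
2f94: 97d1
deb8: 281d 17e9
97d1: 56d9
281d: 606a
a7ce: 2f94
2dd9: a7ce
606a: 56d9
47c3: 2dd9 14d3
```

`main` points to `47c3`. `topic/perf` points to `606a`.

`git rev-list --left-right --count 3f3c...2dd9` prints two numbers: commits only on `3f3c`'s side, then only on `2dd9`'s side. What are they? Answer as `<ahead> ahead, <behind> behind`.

4 ahead, 4 behind

Reachable from 3f3c: {17e9, 281d, 3f3c, 56d9, 606a, c25a, deb8}.
Reachable from 2dd9: {17e9, 2dd9, 2f94, 56d9, 97d1, a7ce, c25a}.
Only in 3f3c's history (ahead): {281d, 3f3c, 606a, deb8} — 4.
Only in 2dd9's history (behind): {2dd9, 2f94, 97d1, a7ce} — 4.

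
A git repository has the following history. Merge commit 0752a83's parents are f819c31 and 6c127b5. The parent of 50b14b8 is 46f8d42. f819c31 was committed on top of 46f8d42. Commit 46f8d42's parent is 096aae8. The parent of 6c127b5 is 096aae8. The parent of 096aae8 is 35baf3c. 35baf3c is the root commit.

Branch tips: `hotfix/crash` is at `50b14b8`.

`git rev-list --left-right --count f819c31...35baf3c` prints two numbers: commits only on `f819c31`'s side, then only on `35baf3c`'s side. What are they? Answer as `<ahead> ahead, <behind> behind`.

Reachable from f819c31: {096aae8, 35baf3c, 46f8d42, f819c31}.
Reachable from 35baf3c: {35baf3c}.
Only in f819c31's history (ahead): {096aae8, 46f8d42, f819c31} — 3.
Only in 35baf3c's history (behind): {} — 0.

3 ahead, 0 behind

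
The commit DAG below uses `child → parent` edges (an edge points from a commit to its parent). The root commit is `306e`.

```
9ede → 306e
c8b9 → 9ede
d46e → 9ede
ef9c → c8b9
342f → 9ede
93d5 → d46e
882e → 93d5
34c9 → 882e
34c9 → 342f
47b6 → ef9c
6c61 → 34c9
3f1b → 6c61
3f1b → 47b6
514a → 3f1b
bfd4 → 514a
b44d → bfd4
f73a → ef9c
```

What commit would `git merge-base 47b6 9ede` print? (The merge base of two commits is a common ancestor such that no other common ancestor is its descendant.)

Ancestors of 47b6: {306e, 47b6, 9ede, c8b9, ef9c}.
Ancestors of 9ede: {306e, 9ede}.
Common ancestors: {306e, 9ede}.
Among these, 9ede is not an ancestor of any other common ancestor — it is the merge base.

9ede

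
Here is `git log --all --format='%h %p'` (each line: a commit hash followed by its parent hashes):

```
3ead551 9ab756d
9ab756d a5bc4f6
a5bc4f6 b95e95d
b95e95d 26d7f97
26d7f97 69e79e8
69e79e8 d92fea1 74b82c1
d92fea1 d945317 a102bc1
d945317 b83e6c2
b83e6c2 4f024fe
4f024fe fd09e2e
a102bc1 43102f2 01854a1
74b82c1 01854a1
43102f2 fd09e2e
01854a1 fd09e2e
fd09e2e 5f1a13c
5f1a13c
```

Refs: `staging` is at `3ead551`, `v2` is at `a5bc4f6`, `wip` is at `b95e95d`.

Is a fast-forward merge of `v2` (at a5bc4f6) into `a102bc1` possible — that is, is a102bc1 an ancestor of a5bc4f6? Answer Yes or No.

Yes

A fast-forward from a102bc1 to a5bc4f6 is possible iff a102bc1 is an ancestor of a5bc4f6.
Ancestors of a5bc4f6: {01854a1, 26d7f97, 43102f2, 4f024fe, 5f1a13c, 69e79e8, 74b82c1, a102bc1, a5bc4f6, b83e6c2, b95e95d, d92fea1, d945317, fd09e2e}.
a102bc1 is among them, so fast-forward is possible.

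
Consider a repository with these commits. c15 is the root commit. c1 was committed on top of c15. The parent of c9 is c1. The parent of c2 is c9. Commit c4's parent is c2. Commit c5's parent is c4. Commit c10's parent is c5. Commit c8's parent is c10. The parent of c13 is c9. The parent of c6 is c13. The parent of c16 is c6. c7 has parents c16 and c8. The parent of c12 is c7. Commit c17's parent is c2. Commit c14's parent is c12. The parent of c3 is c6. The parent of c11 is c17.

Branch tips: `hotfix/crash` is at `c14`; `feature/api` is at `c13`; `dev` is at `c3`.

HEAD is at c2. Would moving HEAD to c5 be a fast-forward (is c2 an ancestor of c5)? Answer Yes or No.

Yes

A fast-forward from c2 to c5 is possible iff c2 is an ancestor of c5.
Ancestors of c5: {c1, c15, c2, c4, c5, c9}.
c2 is among them, so fast-forward is possible.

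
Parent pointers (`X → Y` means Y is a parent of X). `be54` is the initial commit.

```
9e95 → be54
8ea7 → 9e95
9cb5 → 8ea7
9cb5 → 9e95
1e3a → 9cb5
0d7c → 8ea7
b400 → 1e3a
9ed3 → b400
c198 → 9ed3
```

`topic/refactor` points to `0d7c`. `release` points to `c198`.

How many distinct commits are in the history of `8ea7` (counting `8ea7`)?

Walking parent pointers from 8ea7: reachable set = {8ea7, 9e95, be54}.
That is 3 commits.

3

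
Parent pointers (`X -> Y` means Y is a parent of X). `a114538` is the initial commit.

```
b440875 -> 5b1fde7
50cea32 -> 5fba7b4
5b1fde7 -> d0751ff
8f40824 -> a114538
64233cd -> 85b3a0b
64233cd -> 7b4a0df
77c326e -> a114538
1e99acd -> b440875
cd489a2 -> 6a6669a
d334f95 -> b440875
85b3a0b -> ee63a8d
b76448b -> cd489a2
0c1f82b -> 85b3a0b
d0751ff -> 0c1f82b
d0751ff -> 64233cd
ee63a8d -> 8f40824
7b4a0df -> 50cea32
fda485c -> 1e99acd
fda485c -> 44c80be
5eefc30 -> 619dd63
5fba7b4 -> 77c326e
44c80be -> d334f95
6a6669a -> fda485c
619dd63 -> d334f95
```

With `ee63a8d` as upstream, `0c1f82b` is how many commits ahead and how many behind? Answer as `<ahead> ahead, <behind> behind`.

Reachable from 0c1f82b: {0c1f82b, 85b3a0b, 8f40824, a114538, ee63a8d}.
Reachable from ee63a8d: {8f40824, a114538, ee63a8d}.
Only in 0c1f82b's history (ahead): {0c1f82b, 85b3a0b} — 2.
Only in ee63a8d's history (behind): {} — 0.

2 ahead, 0 behind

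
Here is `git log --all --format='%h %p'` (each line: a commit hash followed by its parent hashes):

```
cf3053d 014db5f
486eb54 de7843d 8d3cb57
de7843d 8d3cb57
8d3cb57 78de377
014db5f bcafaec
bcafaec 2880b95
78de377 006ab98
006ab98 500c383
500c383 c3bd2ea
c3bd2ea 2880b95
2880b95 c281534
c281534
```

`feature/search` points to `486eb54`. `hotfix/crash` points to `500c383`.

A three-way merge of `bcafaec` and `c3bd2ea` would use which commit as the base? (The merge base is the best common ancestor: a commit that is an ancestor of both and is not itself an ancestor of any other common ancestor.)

2880b95

Ancestors of bcafaec: {2880b95, bcafaec, c281534}.
Ancestors of c3bd2ea: {2880b95, c281534, c3bd2ea}.
Common ancestors: {2880b95, c281534}.
Among these, 2880b95 is not an ancestor of any other common ancestor — it is the merge base.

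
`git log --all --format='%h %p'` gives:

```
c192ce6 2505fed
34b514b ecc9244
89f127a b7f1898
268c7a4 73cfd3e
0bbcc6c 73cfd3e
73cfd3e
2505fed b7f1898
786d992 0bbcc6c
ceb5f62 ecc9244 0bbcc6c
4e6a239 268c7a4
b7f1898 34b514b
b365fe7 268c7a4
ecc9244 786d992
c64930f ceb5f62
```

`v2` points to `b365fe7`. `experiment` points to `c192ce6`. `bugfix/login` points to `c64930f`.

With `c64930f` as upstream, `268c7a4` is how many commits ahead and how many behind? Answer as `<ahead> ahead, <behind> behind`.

1 ahead, 5 behind

Reachable from 268c7a4: {268c7a4, 73cfd3e}.
Reachable from c64930f: {0bbcc6c, 73cfd3e, 786d992, c64930f, ceb5f62, ecc9244}.
Only in 268c7a4's history (ahead): {268c7a4} — 1.
Only in c64930f's history (behind): {0bbcc6c, 786d992, c64930f, ceb5f62, ecc9244} — 5.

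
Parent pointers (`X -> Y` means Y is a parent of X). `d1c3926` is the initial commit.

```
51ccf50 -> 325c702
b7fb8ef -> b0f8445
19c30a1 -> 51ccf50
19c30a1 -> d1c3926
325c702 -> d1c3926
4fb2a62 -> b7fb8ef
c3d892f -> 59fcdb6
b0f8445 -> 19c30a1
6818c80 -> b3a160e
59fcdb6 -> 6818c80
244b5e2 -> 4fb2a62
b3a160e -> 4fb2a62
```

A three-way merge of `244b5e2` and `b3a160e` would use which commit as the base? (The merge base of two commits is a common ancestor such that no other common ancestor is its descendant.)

4fb2a62

Ancestors of 244b5e2: {19c30a1, 244b5e2, 325c702, 4fb2a62, 51ccf50, b0f8445, b7fb8ef, d1c3926}.
Ancestors of b3a160e: {19c30a1, 325c702, 4fb2a62, 51ccf50, b0f8445, b3a160e, b7fb8ef, d1c3926}.
Common ancestors: {19c30a1, 325c702, 4fb2a62, 51ccf50, b0f8445, b7fb8ef, d1c3926}.
Among these, 4fb2a62 is not an ancestor of any other common ancestor — it is the merge base.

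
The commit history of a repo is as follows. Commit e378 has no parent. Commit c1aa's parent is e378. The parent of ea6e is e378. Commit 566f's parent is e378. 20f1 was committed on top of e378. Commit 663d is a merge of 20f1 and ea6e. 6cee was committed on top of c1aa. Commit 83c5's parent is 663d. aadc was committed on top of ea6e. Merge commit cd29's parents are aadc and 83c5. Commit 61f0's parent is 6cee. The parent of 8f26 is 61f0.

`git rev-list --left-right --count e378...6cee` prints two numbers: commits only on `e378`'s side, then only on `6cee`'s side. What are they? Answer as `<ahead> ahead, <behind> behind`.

0 ahead, 2 behind

Reachable from e378: {e378}.
Reachable from 6cee: {6cee, c1aa, e378}.
Only in e378's history (ahead): {} — 0.
Only in 6cee's history (behind): {6cee, c1aa} — 2.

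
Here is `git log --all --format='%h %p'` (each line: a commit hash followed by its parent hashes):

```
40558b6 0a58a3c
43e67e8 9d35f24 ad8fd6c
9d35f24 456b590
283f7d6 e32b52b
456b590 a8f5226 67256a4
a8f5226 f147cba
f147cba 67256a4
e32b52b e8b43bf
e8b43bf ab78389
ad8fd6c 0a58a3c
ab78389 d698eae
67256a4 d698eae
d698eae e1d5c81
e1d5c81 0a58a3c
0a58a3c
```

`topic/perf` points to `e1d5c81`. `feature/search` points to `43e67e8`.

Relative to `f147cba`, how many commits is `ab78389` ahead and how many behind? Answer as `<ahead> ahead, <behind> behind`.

1 ahead, 2 behind

Reachable from ab78389: {0a58a3c, ab78389, d698eae, e1d5c81}.
Reachable from f147cba: {0a58a3c, 67256a4, d698eae, e1d5c81, f147cba}.
Only in ab78389's history (ahead): {ab78389} — 1.
Only in f147cba's history (behind): {67256a4, f147cba} — 2.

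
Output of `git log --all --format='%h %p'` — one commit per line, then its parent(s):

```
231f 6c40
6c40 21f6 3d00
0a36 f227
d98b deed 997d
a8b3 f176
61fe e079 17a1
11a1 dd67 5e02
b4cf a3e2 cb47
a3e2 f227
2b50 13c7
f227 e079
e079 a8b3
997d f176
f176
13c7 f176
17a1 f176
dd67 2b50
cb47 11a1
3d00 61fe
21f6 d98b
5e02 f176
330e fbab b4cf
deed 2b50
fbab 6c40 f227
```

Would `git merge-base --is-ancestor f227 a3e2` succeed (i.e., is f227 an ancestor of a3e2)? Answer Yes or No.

Ancestors of a3e2 (commits reachable by following parents): {a3e2, a8b3, e079, f176, f227}.
f227 is in that set, so it is an ancestor of a3e2.

Yes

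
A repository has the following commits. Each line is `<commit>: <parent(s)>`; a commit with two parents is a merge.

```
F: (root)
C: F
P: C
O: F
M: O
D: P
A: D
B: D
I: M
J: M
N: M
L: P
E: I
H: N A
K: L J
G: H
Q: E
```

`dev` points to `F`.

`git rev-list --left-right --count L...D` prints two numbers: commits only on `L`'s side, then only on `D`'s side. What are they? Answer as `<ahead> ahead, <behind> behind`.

Reachable from L: {C, F, L, P}.
Reachable from D: {C, D, F, P}.
Only in L's history (ahead): {L} — 1.
Only in D's history (behind): {D} — 1.

1 ahead, 1 behind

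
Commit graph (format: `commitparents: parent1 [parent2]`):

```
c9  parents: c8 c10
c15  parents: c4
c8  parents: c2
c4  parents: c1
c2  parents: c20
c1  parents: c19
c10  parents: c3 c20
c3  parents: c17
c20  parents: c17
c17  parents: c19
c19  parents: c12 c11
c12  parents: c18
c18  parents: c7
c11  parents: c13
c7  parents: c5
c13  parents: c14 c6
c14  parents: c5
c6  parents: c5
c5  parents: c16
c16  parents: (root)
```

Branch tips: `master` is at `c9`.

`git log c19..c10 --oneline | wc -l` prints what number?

Reachable from c10: {c10, c11, c12, c13, c14, c16, c17, c18, c19, c20, c3, c5, c6, c7}.
Reachable from c19: {c11, c12, c13, c14, c16, c18, c19, c5, c6, c7}.
In c10's history but not c19's: {c10, c17, c20, c3} — 4 commits.

4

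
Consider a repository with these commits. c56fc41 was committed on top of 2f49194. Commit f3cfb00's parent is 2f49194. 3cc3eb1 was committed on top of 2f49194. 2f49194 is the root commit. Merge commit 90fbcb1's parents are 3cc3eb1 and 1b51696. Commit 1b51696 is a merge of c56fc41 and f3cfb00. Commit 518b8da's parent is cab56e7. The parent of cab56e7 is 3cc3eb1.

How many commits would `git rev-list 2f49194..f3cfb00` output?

1

Reachable from f3cfb00: {2f49194, f3cfb00}.
Reachable from 2f49194: {2f49194}.
In f3cfb00's history but not 2f49194's: {f3cfb00} — 1 commit.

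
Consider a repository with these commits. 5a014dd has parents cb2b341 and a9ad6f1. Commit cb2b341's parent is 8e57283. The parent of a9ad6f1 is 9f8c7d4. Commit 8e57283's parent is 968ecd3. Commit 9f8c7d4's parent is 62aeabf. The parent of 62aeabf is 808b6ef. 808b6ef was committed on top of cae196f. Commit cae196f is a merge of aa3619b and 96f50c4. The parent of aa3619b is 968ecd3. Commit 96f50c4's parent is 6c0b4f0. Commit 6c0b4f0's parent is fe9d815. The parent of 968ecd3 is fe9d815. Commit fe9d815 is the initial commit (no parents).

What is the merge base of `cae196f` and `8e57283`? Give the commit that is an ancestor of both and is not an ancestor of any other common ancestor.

968ecd3

Ancestors of cae196f: {6c0b4f0, 968ecd3, 96f50c4, aa3619b, cae196f, fe9d815}.
Ancestors of 8e57283: {8e57283, 968ecd3, fe9d815}.
Common ancestors: {968ecd3, fe9d815}.
Among these, 968ecd3 is not an ancestor of any other common ancestor — it is the merge base.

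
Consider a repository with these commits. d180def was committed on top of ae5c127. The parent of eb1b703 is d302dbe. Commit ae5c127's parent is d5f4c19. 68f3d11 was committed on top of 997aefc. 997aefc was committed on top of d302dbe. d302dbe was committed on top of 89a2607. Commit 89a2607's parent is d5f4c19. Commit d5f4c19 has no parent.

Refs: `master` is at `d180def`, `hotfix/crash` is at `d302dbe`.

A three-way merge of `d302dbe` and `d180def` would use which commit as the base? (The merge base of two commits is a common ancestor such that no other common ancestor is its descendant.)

d5f4c19

Ancestors of d302dbe: {89a2607, d302dbe, d5f4c19}.
Ancestors of d180def: {ae5c127, d180def, d5f4c19}.
Common ancestors: {d5f4c19}.
The only common ancestor is d5f4c19, so it is the merge base.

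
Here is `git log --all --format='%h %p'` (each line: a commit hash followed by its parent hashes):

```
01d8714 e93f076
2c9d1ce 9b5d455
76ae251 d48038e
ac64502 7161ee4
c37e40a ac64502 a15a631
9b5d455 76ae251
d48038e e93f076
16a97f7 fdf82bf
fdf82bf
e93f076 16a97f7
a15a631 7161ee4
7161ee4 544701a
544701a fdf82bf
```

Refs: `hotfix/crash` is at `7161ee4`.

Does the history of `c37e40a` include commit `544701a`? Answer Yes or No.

Yes

Ancestors of c37e40a (commits reachable by following parents): {544701a, 7161ee4, a15a631, ac64502, c37e40a, fdf82bf}.
544701a is in that set, so it is an ancestor of c37e40a.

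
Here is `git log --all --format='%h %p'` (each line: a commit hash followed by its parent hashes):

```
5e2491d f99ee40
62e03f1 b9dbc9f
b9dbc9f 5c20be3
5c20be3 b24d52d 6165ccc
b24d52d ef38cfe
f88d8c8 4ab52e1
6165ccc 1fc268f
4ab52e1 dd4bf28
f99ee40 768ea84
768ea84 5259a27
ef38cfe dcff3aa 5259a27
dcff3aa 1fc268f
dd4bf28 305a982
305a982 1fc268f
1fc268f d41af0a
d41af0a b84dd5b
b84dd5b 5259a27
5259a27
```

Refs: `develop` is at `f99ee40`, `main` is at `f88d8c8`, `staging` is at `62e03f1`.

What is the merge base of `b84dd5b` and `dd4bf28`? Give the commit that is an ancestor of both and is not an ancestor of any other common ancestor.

b84dd5b

Ancestors of b84dd5b: {5259a27, b84dd5b}.
Ancestors of dd4bf28: {1fc268f, 305a982, 5259a27, b84dd5b, d41af0a, dd4bf28}.
Common ancestors: {5259a27, b84dd5b}.
Among these, b84dd5b is not an ancestor of any other common ancestor — it is the merge base.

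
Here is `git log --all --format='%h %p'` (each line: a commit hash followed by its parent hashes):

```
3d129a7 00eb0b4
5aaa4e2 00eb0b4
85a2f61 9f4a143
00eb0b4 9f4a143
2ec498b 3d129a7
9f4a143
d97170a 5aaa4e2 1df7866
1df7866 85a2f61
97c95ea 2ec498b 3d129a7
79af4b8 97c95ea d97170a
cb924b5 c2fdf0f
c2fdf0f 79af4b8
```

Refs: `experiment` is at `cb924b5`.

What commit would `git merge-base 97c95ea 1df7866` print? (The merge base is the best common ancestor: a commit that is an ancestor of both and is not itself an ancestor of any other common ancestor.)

9f4a143

Ancestors of 97c95ea: {00eb0b4, 2ec498b, 3d129a7, 97c95ea, 9f4a143}.
Ancestors of 1df7866: {1df7866, 85a2f61, 9f4a143}.
Common ancestors: {9f4a143}.
The only common ancestor is 9f4a143, so it is the merge base.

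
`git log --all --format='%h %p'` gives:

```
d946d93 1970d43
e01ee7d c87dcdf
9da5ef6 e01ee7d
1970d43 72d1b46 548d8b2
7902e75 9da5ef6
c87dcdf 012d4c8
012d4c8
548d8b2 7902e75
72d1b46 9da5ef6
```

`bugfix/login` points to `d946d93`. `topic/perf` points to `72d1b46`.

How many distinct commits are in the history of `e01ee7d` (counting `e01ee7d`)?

Walking parent pointers from e01ee7d: reachable set = {012d4c8, c87dcdf, e01ee7d}.
That is 3 commits.

3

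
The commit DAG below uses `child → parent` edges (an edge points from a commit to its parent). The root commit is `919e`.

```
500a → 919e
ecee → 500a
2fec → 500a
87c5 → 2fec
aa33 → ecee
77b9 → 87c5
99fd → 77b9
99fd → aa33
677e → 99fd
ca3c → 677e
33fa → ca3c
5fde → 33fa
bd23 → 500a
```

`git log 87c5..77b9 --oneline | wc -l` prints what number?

1

Reachable from 77b9: {2fec, 500a, 77b9, 87c5, 919e}.
Reachable from 87c5: {2fec, 500a, 87c5, 919e}.
In 77b9's history but not 87c5's: {77b9} — 1 commit.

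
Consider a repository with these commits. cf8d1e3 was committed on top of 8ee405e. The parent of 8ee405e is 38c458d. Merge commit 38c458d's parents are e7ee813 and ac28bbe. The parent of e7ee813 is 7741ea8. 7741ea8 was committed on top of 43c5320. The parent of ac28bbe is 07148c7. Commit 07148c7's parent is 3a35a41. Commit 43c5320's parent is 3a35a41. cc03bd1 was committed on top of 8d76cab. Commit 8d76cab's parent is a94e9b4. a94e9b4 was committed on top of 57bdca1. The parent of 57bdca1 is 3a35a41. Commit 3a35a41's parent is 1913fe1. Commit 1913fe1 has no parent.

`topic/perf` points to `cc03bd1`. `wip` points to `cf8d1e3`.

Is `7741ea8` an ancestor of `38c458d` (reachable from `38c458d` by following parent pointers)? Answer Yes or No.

Ancestors of 38c458d (commits reachable by following parents): {07148c7, 1913fe1, 38c458d, 3a35a41, 43c5320, 7741ea8, ac28bbe, e7ee813}.
7741ea8 is in that set, so it is an ancestor of 38c458d.

Yes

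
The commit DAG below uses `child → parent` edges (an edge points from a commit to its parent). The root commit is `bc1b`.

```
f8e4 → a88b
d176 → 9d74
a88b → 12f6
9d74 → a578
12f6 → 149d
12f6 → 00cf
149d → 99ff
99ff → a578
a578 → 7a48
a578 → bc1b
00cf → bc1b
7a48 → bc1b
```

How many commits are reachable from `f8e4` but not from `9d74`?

6

Reachable from f8e4: {00cf, 12f6, 149d, 7a48, 99ff, a578, a88b, bc1b, f8e4}.
Reachable from 9d74: {7a48, 9d74, a578, bc1b}.
In f8e4's history but not 9d74's: {00cf, 12f6, 149d, 99ff, a88b, f8e4} — 6 commits.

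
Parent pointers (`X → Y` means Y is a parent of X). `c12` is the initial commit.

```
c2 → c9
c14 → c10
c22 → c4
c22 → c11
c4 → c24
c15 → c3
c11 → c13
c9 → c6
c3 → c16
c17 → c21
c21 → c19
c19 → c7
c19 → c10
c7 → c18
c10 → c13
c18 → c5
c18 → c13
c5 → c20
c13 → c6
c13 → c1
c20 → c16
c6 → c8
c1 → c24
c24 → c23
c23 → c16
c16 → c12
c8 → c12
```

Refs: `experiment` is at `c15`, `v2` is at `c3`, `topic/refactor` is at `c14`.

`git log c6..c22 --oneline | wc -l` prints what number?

Reachable from c22: {c1, c11, c12, c13, c16, c22, c23, c24, c4, c6, c8}.
Reachable from c6: {c12, c6, c8}.
In c22's history but not c6's: {c1, c11, c13, c16, c22, c23, c24, c4} — 8 commits.

8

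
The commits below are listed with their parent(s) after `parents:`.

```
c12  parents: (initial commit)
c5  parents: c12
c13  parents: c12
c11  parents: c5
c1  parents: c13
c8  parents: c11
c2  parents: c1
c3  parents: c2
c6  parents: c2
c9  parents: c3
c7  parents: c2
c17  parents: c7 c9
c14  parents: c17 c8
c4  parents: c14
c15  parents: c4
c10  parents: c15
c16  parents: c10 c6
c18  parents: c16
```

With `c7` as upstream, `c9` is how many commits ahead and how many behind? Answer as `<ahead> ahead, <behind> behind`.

2 ahead, 1 behind

Reachable from c9: {c1, c12, c13, c2, c3, c9}.
Reachable from c7: {c1, c12, c13, c2, c7}.
Only in c9's history (ahead): {c3, c9} — 2.
Only in c7's history (behind): {c7} — 1.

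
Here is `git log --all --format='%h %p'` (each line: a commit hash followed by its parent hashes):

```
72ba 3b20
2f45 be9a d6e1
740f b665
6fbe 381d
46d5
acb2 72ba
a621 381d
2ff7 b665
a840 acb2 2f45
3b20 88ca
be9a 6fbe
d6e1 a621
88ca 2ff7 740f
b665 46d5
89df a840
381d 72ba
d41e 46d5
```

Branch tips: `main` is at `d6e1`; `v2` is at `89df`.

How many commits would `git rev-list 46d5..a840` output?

14

Reachable from a840: {2f45, 2ff7, 381d, 3b20, 46d5, 6fbe, 72ba, 740f, 88ca, a621, a840, acb2, b665, be9a, d6e1}.
Reachable from 46d5: {46d5}.
In a840's history but not 46d5's: {2f45, 2ff7, 381d, 3b20, 6fbe, 72ba, 740f, 88ca, a621, a840, acb2, b665, be9a, d6e1} — 14 commits.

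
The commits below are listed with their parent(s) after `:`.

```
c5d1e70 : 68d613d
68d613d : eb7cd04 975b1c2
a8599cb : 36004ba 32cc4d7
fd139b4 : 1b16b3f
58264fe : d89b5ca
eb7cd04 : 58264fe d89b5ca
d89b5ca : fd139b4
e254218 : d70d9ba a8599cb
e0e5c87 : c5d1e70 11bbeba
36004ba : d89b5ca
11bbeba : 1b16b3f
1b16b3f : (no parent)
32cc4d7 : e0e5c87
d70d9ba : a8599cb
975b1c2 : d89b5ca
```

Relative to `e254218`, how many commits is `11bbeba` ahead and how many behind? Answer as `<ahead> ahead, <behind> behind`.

0 ahead, 13 behind

Reachable from 11bbeba: {11bbeba, 1b16b3f}.
Reachable from e254218: {11bbeba, 1b16b3f, 32cc4d7, 36004ba, 58264fe, 68d613d, 975b1c2, a8599cb, c5d1e70, d70d9ba, d89b5ca, e0e5c87, e254218, eb7cd04, fd139b4}.
Only in 11bbeba's history (ahead): {} — 0.
Only in e254218's history (behind): {32cc4d7, 36004ba, 58264fe, 68d613d, 975b1c2, a8599cb, c5d1e70, d70d9ba, d89b5ca, e0e5c87, e254218, eb7cd04, fd139b4} — 13.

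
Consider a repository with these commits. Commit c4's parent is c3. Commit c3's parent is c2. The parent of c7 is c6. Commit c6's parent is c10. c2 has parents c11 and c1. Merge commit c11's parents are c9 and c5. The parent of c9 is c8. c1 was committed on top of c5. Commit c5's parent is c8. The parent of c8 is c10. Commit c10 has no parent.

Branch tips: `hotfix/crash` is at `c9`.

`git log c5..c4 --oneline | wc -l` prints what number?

Reachable from c4: {c1, c10, c11, c2, c3, c4, c5, c8, c9}.
Reachable from c5: {c10, c5, c8}.
In c4's history but not c5's: {c1, c11, c2, c3, c4, c9} — 6 commits.

6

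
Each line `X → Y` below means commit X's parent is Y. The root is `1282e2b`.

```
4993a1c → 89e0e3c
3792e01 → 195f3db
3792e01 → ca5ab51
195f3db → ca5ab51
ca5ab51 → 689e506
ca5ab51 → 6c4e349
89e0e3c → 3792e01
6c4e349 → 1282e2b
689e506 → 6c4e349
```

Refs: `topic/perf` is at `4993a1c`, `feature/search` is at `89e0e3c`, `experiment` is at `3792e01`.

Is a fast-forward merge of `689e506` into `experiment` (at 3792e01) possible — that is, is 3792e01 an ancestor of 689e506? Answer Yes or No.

A fast-forward from 3792e01 to 689e506 is possible iff 3792e01 is an ancestor of 689e506.
Ancestors of 689e506: {1282e2b, 689e506, 6c4e349}.
3792e01 is not among them, so fast-forward is not possible.

No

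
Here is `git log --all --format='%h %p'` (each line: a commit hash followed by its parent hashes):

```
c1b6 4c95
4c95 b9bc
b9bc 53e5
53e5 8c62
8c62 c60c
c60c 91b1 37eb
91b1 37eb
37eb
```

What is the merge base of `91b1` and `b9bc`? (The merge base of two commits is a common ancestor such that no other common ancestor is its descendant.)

Ancestors of 91b1: {37eb, 91b1}.
Ancestors of b9bc: {37eb, 53e5, 8c62, 91b1, b9bc, c60c}.
Common ancestors: {37eb, 91b1}.
Among these, 91b1 is not an ancestor of any other common ancestor — it is the merge base.

91b1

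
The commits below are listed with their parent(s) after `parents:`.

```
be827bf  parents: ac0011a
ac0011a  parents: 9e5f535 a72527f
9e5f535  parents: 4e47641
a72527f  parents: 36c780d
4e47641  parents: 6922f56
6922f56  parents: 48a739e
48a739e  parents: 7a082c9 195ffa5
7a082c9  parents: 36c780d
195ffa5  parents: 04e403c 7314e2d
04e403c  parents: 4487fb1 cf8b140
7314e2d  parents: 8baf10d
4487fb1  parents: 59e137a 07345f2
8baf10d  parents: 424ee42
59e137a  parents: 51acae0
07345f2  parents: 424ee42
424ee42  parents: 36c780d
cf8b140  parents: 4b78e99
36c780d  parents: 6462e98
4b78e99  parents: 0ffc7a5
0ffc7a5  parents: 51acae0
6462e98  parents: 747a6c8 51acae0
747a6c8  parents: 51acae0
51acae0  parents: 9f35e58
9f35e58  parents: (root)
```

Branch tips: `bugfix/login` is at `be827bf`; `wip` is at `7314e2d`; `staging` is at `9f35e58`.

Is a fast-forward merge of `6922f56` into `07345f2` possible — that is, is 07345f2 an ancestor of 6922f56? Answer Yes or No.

Yes

A fast-forward from 07345f2 to 6922f56 is possible iff 07345f2 is an ancestor of 6922f56.
Ancestors of 6922f56: {04e403c, 07345f2, 0ffc7a5, 195ffa5, 36c780d, 424ee42, 4487fb1, 48a739e, 4b78e99, 51acae0, 59e137a, 6462e98, 6922f56, 7314e2d, 747a6c8, 7a082c9, 8baf10d, 9f35e58, cf8b140}.
07345f2 is among them, so fast-forward is possible.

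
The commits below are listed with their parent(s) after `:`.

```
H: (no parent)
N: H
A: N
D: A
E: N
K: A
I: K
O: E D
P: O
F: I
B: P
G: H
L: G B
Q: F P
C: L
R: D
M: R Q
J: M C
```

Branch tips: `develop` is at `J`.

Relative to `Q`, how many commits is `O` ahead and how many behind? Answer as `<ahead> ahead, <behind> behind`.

Reachable from O: {A, D, E, H, N, O}.
Reachable from Q: {A, D, E, F, H, I, K, N, O, P, Q}.
Only in O's history (ahead): {} — 0.
Only in Q's history (behind): {F, I, K, P, Q} — 5.

0 ahead, 5 behind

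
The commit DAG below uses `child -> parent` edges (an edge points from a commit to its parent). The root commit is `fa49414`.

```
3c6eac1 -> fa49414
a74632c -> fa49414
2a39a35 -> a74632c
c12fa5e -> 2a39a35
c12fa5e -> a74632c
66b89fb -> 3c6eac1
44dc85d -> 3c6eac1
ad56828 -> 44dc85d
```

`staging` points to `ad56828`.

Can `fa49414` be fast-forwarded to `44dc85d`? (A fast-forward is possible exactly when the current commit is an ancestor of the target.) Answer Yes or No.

Yes

A fast-forward from fa49414 to 44dc85d is possible iff fa49414 is an ancestor of 44dc85d.
Ancestors of 44dc85d: {3c6eac1, 44dc85d, fa49414}.
fa49414 is among them, so fast-forward is possible.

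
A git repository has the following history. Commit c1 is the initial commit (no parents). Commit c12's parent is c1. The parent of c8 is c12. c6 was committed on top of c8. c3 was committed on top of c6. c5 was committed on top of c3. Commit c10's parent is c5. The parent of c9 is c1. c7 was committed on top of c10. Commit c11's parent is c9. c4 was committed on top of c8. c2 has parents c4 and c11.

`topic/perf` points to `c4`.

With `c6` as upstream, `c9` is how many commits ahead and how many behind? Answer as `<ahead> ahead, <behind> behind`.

Reachable from c9: {c1, c9}.
Reachable from c6: {c1, c12, c6, c8}.
Only in c9's history (ahead): {c9} — 1.
Only in c6's history (behind): {c12, c6, c8} — 3.

1 ahead, 3 behind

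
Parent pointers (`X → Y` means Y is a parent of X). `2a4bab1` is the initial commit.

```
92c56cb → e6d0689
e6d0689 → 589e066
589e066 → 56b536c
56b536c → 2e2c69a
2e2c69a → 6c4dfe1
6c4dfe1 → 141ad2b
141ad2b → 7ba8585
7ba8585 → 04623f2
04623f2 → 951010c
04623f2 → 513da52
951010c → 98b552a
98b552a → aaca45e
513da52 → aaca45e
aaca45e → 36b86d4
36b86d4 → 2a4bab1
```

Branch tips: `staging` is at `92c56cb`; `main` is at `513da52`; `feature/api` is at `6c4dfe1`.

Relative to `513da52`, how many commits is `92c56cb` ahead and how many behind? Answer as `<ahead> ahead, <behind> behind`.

Reachable from 92c56cb: {04623f2, 141ad2b, 2a4bab1, 2e2c69a, 36b86d4, 513da52, 56b536c, 589e066, 6c4dfe1, 7ba8585, 92c56cb, 951010c, 98b552a, aaca45e, e6d0689}.
Reachable from 513da52: {2a4bab1, 36b86d4, 513da52, aaca45e}.
Only in 92c56cb's history (ahead): {04623f2, 141ad2b, 2e2c69a, 56b536c, 589e066, 6c4dfe1, 7ba8585, 92c56cb, 951010c, 98b552a, e6d0689} — 11.
Only in 513da52's history (behind): {} — 0.

11 ahead, 0 behind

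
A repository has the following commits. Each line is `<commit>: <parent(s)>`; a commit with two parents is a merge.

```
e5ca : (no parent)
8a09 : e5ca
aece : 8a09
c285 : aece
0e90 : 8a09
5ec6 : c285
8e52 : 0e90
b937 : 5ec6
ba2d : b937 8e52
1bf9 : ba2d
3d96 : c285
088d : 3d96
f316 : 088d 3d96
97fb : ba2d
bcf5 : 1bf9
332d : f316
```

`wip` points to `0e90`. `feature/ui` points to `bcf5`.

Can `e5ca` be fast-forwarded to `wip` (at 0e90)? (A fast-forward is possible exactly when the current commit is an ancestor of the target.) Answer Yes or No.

A fast-forward from e5ca to 0e90 is possible iff e5ca is an ancestor of 0e90.
Ancestors of 0e90: {0e90, 8a09, e5ca}.
e5ca is among them, so fast-forward is possible.

Yes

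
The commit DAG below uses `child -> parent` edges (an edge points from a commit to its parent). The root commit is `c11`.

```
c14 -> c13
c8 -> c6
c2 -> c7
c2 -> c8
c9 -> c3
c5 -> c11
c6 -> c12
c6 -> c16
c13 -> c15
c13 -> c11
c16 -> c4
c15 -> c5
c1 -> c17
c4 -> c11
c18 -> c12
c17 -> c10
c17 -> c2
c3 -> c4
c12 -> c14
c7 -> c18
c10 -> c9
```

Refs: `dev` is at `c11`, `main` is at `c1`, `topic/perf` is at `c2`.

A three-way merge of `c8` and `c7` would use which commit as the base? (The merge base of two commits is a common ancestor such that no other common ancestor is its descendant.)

c12

Ancestors of c8: {c11, c12, c13, c14, c15, c16, c4, c5, c6, c8}.
Ancestors of c7: {c11, c12, c13, c14, c15, c18, c5, c7}.
Common ancestors: {c11, c12, c13, c14, c15, c5}.
Among these, c12 is not an ancestor of any other common ancestor — it is the merge base.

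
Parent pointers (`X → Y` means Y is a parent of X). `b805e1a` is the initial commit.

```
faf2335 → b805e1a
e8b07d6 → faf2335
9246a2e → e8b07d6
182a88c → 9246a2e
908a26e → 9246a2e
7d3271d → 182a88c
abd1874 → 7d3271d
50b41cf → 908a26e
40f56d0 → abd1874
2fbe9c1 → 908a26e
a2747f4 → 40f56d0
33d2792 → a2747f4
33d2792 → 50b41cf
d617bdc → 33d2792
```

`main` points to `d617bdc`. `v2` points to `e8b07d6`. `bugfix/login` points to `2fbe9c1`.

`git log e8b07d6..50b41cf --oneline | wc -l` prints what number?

Reachable from 50b41cf: {50b41cf, 908a26e, 9246a2e, b805e1a, e8b07d6, faf2335}.
Reachable from e8b07d6: {b805e1a, e8b07d6, faf2335}.
In 50b41cf's history but not e8b07d6's: {50b41cf, 908a26e, 9246a2e} — 3 commits.

3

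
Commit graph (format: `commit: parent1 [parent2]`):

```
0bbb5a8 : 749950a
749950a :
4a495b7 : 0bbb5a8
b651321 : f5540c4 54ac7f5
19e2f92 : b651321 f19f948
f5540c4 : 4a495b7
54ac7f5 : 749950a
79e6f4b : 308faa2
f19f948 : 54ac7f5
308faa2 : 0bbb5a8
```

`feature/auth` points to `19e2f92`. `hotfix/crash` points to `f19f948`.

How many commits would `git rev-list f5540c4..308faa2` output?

1

Reachable from 308faa2: {0bbb5a8, 308faa2, 749950a}.
Reachable from f5540c4: {0bbb5a8, 4a495b7, 749950a, f5540c4}.
In 308faa2's history but not f5540c4's: {308faa2} — 1 commit.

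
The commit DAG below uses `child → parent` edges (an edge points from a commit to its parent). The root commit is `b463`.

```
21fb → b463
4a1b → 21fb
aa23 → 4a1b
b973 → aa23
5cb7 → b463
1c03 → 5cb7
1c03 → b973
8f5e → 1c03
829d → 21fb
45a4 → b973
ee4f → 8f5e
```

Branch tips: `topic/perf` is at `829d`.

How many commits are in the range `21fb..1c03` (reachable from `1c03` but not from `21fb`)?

Reachable from 1c03: {1c03, 21fb, 4a1b, 5cb7, aa23, b463, b973}.
Reachable from 21fb: {21fb, b463}.
In 1c03's history but not 21fb's: {1c03, 4a1b, 5cb7, aa23, b973} — 5 commits.

5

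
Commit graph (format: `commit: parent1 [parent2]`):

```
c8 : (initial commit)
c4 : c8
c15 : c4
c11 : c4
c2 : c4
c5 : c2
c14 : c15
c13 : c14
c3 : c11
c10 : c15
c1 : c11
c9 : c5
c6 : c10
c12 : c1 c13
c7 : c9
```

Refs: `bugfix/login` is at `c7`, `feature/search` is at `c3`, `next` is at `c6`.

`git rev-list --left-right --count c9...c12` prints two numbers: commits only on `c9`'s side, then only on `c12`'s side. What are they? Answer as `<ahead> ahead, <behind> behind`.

Reachable from c9: {c2, c4, c5, c8, c9}.
Reachable from c12: {c1, c11, c12, c13, c14, c15, c4, c8}.
Only in c9's history (ahead): {c2, c5, c9} — 3.
Only in c12's history (behind): {c1, c11, c12, c13, c14, c15} — 6.

3 ahead, 6 behind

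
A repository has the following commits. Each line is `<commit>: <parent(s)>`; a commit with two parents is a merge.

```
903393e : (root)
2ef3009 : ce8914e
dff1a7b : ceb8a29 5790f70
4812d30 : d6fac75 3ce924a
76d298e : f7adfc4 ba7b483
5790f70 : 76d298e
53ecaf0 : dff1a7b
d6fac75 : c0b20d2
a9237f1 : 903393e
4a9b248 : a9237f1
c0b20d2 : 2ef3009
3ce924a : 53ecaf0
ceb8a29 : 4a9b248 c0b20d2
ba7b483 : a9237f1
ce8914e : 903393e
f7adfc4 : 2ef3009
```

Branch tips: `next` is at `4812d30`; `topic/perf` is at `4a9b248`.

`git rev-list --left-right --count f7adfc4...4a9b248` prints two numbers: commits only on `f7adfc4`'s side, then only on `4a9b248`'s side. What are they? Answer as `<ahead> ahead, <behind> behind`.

Reachable from f7adfc4: {2ef3009, 903393e, ce8914e, f7adfc4}.
Reachable from 4a9b248: {4a9b248, 903393e, a9237f1}.
Only in f7adfc4's history (ahead): {2ef3009, ce8914e, f7adfc4} — 3.
Only in 4a9b248's history (behind): {4a9b248, a9237f1} — 2.

3 ahead, 2 behind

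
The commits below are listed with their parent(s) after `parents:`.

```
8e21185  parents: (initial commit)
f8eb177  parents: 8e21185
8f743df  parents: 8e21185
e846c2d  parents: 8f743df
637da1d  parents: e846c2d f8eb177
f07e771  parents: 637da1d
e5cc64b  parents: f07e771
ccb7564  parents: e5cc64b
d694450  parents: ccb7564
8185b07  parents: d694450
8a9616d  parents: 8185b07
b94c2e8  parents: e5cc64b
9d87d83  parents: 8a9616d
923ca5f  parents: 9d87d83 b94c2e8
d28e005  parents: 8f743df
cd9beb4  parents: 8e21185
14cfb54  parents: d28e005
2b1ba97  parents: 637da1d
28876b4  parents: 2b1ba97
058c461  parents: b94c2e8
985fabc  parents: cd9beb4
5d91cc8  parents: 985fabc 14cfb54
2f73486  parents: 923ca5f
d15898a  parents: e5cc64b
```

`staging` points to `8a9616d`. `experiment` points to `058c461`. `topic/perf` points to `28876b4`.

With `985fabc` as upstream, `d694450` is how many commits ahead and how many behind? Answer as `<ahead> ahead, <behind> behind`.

8 ahead, 2 behind

Reachable from d694450: {637da1d, 8e21185, 8f743df, ccb7564, d694450, e5cc64b, e846c2d, f07e771, f8eb177}.
Reachable from 985fabc: {8e21185, 985fabc, cd9beb4}.
Only in d694450's history (ahead): {637da1d, 8f743df, ccb7564, d694450, e5cc64b, e846c2d, f07e771, f8eb177} — 8.
Only in 985fabc's history (behind): {985fabc, cd9beb4} — 2.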